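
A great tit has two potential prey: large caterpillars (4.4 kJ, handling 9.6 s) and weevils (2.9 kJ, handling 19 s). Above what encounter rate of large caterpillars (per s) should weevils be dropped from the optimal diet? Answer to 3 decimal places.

0.052 per s

The zero-one rule: include weevils iff E₂/h₂ > λE₁/(1+λh₁). Equality gives the switch point.
λE₁h₂ = E₂ + λE₂h₁ ⇒ λ = E₂/(E₁h₂ − E₂h₁) = 2.9/(83.6 − 27.84) = 0.05201 per s.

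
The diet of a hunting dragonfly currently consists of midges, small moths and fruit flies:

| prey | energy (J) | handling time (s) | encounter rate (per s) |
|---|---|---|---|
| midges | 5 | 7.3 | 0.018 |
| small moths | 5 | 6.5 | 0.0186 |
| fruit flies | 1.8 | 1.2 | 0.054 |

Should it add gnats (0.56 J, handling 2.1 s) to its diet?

Yes

On midges, small moths and fruit flies alone, R = ΣλE/(1+Σλh) = 0.2802/1.317 = 0.2127 J/s.
Profitability of gnats: 0.56/2.1 = 0.2667 J/s.
0.2667 > 0.2127, so adding gnats raises the average — include it.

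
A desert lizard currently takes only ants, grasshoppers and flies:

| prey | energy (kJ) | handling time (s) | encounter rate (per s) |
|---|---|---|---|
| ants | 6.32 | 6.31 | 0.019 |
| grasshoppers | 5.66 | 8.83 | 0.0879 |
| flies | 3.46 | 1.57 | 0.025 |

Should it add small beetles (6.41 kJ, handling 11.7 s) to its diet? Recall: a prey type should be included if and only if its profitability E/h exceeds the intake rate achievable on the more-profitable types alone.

Yes

Intake rate on the current diet: R = (0.019×6.32 + 0.0879×5.66 + 0.025×3.46) / (1 + 0.019×6.31 + 0.0879×8.83 + 0.025×1.57) = 0.7041/1.935 = 0.3638 kJ/s.
Profitability of small beetles: 6.41/11.7 = 0.5479 kJ/s.
0.5479 > 0.3638, so adding small beetles raises the average — include it.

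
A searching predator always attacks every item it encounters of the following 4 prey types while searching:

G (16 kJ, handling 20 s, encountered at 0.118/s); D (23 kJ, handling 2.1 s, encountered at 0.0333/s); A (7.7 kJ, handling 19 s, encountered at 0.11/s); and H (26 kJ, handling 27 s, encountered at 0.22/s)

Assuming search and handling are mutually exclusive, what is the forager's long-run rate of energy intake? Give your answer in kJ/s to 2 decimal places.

0.80 kJ/s

R = (0.118×16 + 0.0333×23 + 0.11×7.7 + 0.22×26) / (1 + 0.118×20 + 0.0333×2.1 + 0.11×19 + 0.22×27) = 9.221/11.46 = 0.8046 kJ/s.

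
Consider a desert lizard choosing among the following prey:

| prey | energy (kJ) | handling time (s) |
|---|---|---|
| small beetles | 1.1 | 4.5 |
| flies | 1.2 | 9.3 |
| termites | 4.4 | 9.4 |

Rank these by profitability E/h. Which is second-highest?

Profitability E/h (kJ/s): small beetles = 1.1/4.5 = 0.244, flies = 1.2/9.3 = 0.129, termites = 4.4/9.4 = 0.468.
Ranked: termites > small beetles > flies.

small beetles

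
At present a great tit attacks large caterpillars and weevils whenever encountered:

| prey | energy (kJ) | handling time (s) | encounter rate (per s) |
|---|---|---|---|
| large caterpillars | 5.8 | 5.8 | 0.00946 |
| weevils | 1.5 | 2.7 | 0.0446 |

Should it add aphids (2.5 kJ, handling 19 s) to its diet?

Intake rate on the current diet: R = (0.00946×5.8 + 0.0446×1.5) / (1 + 0.00946×5.8 + 0.0446×2.7) = 0.1218/1.175 = 0.1036 kJ/s.
Profitability of aphids: 2.5/19 = 0.1316 kJ/s.
0.1316 > 0.1036, so adding aphids raises the average — include it.

Yes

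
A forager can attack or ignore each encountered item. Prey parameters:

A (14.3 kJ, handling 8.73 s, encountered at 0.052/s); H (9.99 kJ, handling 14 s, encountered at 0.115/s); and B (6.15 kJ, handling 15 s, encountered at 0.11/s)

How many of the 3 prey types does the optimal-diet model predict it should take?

Rank by E/h (kJ/s): A 1.64, H 0.714, B 0.41. Include each in turn until the next type's E/h falls below the running intake rate.
Rate on top 1: 0.5114. H: 0.714 > 0.5114 → include.
Rate on top 2: 0.6176. B: 0.41 < 0.6176 → exclude; stop.
Optimal diet: A, H — 2 of 3 types.

2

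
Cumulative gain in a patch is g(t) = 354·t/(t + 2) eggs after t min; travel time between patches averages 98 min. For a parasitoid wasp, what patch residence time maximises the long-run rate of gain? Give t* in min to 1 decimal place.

14.0 min

Maximise g(t)/(T+t): set derivative to zero → g'(t)(T+t) = g(t).
g'(t) = 354·2/(t + 2)². Setting 354·2/(t+2)² = 354t/[(t+2)(98+t)] gives 2(98+t) = t(t+2), so t² = 2×98 = 196.
t* = √196 = 14 min.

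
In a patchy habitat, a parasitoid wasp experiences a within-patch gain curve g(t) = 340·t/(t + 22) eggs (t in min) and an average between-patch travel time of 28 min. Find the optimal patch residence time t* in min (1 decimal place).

24.8 min

Optimal t* satisfies g'(t*) = g(t*)/(T + t*).
g'(t) = 340·22/(t + 22)². Setting 340·22/(t+22)² = 340t/[(t+22)(28+t)] gives 22(28+t) = t(t+22), so t² = 22×28 = 616.
t* = √616 = 24.82 min.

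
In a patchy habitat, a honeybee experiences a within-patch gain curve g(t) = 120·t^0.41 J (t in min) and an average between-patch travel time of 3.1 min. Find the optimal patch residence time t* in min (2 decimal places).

2.15 min

Optimal t* satisfies g'(t*) = g(t*)/(T + t*).
g'(t) = 0.41·120·t^-0.59. Setting 0.41·120·t^-0.59 = 120·t^0.41/(3.1+t) gives 0.41(3.1+t) = t, so 0.59·t = 0.41×3.1.
t* = 0.41×3.1/0.59 = 2.154 min.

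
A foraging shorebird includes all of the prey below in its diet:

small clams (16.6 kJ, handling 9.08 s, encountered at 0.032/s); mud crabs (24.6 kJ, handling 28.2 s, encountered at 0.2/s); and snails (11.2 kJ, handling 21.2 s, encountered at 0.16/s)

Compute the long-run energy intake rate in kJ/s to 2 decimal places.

0.70 kJ/s

R = (0.032×16.6 + 0.2×24.6 + 0.16×11.2) / (1 + 0.032×9.08 + 0.2×28.2 + 0.16×21.2) = 7.243/10.32 = 0.7017 kJ/s.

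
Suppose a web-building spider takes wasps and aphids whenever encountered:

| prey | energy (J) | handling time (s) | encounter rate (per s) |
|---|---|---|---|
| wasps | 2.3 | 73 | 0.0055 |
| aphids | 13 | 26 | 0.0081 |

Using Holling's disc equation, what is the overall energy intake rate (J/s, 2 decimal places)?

Energy encountered per unit search time: 0.0055×2.3 + 0.0081×13 = 0.1179 J/s.
Handling time per unit search time: 0.0055×73 + 0.0081×26 = 0.6121.
Rate = 0.1179/(1 + 0.6121) = 0.07317 J/s.

0.07 J/s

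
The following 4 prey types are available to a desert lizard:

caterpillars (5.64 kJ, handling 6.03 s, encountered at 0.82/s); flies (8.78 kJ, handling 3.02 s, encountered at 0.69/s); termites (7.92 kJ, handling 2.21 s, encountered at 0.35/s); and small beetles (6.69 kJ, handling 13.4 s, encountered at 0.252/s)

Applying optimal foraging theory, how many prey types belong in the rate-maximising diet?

Rank by E/h (kJ/s): termites 3.58, flies 2.91, caterpillars 0.935, small beetles 0.499. Include each in turn until the next type's E/h falls below the running intake rate.
Rate on top 1: 1.563. flies: 2.91 > 1.563 → include.
Rate on top 2: 2.289. caterpillars: 0.935 < 2.289 → exclude; stop.
Optimal diet: termites, flies — 2 of 4 types.

2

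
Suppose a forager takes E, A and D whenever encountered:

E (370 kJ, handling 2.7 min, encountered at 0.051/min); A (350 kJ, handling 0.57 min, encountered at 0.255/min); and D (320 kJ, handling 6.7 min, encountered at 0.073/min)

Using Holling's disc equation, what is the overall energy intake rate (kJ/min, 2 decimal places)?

R = Σλ_iE_i / (1 + Σλ_ih_i)
Numerator: 0.051×370 + 0.255×350 + 0.073×320 = 131.5
Denominator: 1 + 0.051×2.7 + 0.255×0.57 + 0.073×6.7 = 1.772
R = 131.5/1.772 = 74.19 kJ/min

74.19 kJ/min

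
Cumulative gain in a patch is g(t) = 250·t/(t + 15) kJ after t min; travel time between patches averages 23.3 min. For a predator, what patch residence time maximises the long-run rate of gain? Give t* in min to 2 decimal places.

Optimal t* satisfies g'(t*) = g(t*)/(T + t*).
g'(t) = 250·15/(t + 15)². Setting 250·15/(t+15)² = 250t/[(t+15)(23.3+t)] gives 15(23.3+t) = t(t+15), so t² = 15×23.3 = 349.5.
t* = √349.5 = 18.69 min.

18.69 min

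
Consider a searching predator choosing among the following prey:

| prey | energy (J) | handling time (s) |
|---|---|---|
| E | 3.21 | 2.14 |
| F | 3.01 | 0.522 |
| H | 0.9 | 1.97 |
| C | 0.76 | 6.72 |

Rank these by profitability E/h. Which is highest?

F

In descending order of E/h:
F: 3.01/0.522 = 5.77 J/s
E: 3.21/2.14 = 1.5 J/s
H: 0.9/1.97 = 0.457 J/s
C: 0.76/6.72 = 0.113 J/s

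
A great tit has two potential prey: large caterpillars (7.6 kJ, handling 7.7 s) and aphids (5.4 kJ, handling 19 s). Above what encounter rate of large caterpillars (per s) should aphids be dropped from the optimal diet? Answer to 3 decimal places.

At the threshold, the rate on large caterpillars alone equals the profitability of aphids: λ·7.6/(1 + λ·7.7) = 5.4/19 = 0.2842.
Rearranging, λ(7.6 − 0.2842×7.7) = 0.2842, so λ = 0.2842/5.412 = 0.05252 per s.

0.053 per s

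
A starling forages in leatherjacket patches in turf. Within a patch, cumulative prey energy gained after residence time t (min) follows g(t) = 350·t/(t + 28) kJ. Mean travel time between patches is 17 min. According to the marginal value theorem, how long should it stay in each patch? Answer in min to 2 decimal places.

Optimal t* satisfies g'(t*) = g(t*)/(T + t*).
g'(t) = 350·28/(t + 28)². Setting 350·28/(t+28)² = 350t/[(t+28)(17+t)] gives 28(17+t) = t(t+28), so t² = 28×17 = 476.
t* = √476 = 21.82 min.

21.82 min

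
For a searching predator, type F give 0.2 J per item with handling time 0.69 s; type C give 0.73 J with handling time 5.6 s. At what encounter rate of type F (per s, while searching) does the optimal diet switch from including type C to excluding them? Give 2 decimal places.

The zero-one rule: include type C iff E₂/h₂ > λE₁/(1+λh₁). Equality gives the switch point.
λE₁h₂ = E₂ + λE₂h₁ ⇒ λ = E₂/(E₁h₂ − E₂h₁) = 0.73/(1.12 − 0.5037) = 1.184 per s.

1.18 per s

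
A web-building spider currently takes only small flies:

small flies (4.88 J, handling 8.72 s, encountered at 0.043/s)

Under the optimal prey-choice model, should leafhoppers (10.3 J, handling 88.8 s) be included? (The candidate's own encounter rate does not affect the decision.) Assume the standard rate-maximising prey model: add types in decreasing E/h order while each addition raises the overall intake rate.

No

On small flies alone, R = ΣλE/(1+Σλh) = 0.2098/1.375 = 0.1526 J/s.
leafhoppers: E/h = 10.3/88.8 = 0.116 J/s.
0.116 < 0.1526, so adding leafhoppers would lower the average — exclude it.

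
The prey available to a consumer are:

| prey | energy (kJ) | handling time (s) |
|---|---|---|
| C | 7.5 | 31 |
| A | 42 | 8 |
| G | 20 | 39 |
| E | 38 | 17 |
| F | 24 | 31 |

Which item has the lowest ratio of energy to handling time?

C

In descending order of E/h:
A: 42/8 = 5.25 kJ/s
E: 38/17 = 2.24 kJ/s
F: 24/31 = 0.774 kJ/s
G: 20/39 = 0.513 kJ/s
C: 7.5/31 = 0.242 kJ/s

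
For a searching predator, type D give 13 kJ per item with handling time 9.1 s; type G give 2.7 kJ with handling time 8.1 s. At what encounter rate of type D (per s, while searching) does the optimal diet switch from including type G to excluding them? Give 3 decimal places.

0.033 per s

Drop type G once their profitability E₂/h₂ falls below the rate achievable on type D alone: E₂/h₂ = λE₁/(1 + λh₁).
Solve for λ: λE₁h₂ = E₂(1 + λh₁) → λ(E₁h₂ − E₂h₁) = E₂ → λ = E₂/(E₁h₂ − E₂h₁).
λ = 2.7/(13×8.1 − 2.7×9.1) = 2.7/80.73 = 0.03344 per s.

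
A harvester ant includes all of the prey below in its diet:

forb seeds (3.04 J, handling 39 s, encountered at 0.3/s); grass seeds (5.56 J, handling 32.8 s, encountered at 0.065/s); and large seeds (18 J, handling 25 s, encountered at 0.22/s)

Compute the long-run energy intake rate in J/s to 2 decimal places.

R = (0.3×3.04 + 0.065×5.56 + 0.22×18) / (1 + 0.3×39 + 0.065×32.8 + 0.22×25) = 5.233/20.33 = 0.2574 J/s.

0.26 J/s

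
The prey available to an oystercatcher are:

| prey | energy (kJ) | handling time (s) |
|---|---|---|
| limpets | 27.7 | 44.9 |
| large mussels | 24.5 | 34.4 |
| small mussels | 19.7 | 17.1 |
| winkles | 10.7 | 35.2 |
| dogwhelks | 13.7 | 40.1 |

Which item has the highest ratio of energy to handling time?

small mussels

In descending order of E/h:
small mussels: 19.7/17.1 = 1.15 kJ/s
large mussels: 24.5/34.4 = 0.712 kJ/s
limpets: 27.7/44.9 = 0.617 kJ/s
dogwhelks: 13.7/40.1 = 0.342 kJ/s
winkles: 10.7/35.2 = 0.304 kJ/s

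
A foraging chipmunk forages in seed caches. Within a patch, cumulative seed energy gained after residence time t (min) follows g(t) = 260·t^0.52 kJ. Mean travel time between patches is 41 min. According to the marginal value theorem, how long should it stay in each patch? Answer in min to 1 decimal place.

Maximise g(t)/(T+t): set derivative to zero → g'(t)(T+t) = g(t).
g'(t) = 0.52·260·t^-0.48. Setting 0.52·260·t^-0.48 = 260·t^0.52/(41+t) gives 0.52(41+t) = t, so 0.48·t = 0.52×41.
t* = 0.52×41/0.48 = 44.42 min.

44.4 min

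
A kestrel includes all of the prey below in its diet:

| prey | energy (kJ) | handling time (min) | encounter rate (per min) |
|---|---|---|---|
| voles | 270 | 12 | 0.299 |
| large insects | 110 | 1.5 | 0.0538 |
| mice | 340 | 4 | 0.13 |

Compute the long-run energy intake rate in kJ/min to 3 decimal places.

25.218 kJ/min

Energy encountered per unit search time: 0.299×270 + 0.0538×110 + 0.13×340 = 130.8 kJ/min.
Handling time per unit search time: 0.299×12 + 0.0538×1.5 + 0.13×4 = 4.189.
Rate = 130.8/(1 + 4.189) = 25.22 kJ/min.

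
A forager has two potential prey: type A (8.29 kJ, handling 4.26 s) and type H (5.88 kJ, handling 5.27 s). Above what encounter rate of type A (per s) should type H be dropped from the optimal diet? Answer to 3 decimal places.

0.315 per s

The zero-one rule: include type H iff E₂/h₂ > λE₁/(1+λh₁). Equality gives the switch point.
λE₁h₂ = E₂ + λE₂h₁ ⇒ λ = E₂/(E₁h₂ − E₂h₁) = 5.88/(43.69 − 25.05) = 0.3155 per s.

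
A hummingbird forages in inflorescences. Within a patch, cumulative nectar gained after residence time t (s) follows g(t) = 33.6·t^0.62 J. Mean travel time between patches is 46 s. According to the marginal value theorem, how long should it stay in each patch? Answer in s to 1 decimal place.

Optimal t* satisfies g'(t*) = g(t*)/(T + t*).
g'(t) = 0.62·33.6·t^-0.38. Setting 0.62·33.6·t^-0.38 = 33.6·t^0.62/(46+t) gives 0.62(46+t) = t, so 0.38·t = 0.62×46.
t* = 0.62×46/0.38 = 75.05 s.

75.1 s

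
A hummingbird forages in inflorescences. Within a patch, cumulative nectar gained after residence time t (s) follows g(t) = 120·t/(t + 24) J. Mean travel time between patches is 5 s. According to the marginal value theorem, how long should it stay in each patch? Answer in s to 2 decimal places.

10.95 s

By the marginal value theorem, leave when the instantaneous gain rate g'(t) equals the habitat-wide average g(t)/(T + t).
g'(t) = 120·24/(t + 24)². Setting 120·24/(t+24)² = 120t/[(t+24)(5+t)] gives 24(5+t) = t(t+24), so t² = 24×5 = 120.
t* = √120 = 10.95 s.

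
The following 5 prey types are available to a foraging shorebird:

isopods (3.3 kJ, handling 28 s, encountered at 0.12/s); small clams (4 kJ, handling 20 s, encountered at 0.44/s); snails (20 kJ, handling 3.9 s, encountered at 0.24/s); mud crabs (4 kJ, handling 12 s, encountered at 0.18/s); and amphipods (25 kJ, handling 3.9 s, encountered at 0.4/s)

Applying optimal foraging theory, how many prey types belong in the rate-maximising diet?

2

E/h in descending order: amphipods 6.41, snails 5.13, mud crabs 0.333, small clams 0.2, isopods 0.118 kJ/s. The optimal diet is the largest prefix of this list for which every included type satisfies E_i/h_i > R on the types above it.
Rate on top 1: 3.906. snails: 5.13 > 3.906 → include.
Rate on top 2: 4.233. mud crabs: 0.333 < 4.233 → exclude; stop.
Optimal diet: amphipods, snails — 2 of 5 types.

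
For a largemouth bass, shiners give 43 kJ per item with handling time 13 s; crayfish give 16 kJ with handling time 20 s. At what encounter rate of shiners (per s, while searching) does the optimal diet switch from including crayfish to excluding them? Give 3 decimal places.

The zero-one rule: include crayfish iff E₂/h₂ > λE₁/(1+λh₁). Equality gives the switch point.
λE₁h₂ = E₂ + λE₂h₁ ⇒ λ = E₂/(E₁h₂ − E₂h₁) = 16/(860 − 208) = 0.02454 per s.

0.025 per s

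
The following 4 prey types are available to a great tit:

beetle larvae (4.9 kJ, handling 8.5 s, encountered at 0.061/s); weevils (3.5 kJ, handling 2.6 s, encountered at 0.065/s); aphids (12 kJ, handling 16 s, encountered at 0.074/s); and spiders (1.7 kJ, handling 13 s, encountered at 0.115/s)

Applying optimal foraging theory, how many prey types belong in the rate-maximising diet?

3

Rank by E/h (kJ/s): weevils 1.35, aphids 0.75, beetle larvae 0.576, spiders 0.131. Include each in turn until the next type's E/h falls below the running intake rate.
Rate on top 1: 0.1946. aphids: 0.75 > 0.1946 → include.
Rate on top 2: 0.4741. beetle larvae: 0.576 > 0.4741 → include.
Rate on top 3: 0.4926. spiders: 0.131 < 0.4926 → exclude; stop.
Optimal diet: weevils, aphids, beetle larvae — 3 of 4 types.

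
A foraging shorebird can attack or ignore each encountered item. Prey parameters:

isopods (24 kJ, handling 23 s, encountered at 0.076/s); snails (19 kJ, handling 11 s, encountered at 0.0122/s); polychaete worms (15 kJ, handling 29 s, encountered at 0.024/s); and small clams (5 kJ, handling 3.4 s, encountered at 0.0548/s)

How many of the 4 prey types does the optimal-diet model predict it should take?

E/h in descending order: snails 1.73, small clams 1.47, isopods 1.04, polychaete worms 0.517 kJ/s. The optimal diet is the largest prefix of this list for which every included type satisfies E_i/h_i > R on the types above it.
Rate on top 1: 0.2044. small clams: 1.47 > 0.2044 → include.
Rate on top 2: 0.383. isopods: 1.04 > 0.383 → include.
Rate on top 3: 0.7593. polychaete worms: 0.517 < 0.7593 → exclude; stop.
Optimal diet: snails, small clams, isopods — 3 of 4 types.

3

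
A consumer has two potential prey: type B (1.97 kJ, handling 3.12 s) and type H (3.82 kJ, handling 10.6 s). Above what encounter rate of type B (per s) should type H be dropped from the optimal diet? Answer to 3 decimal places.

Drop type H once their profitability E₂/h₂ falls below the rate achievable on type B alone: E₂/h₂ = λE₁/(1 + λh₁).
Solve for λ: λE₁h₂ = E₂(1 + λh₁) → λ(E₁h₂ − E₂h₁) = E₂ → λ = E₂/(E₁h₂ − E₂h₁).
λ = 3.82/(1.97×10.6 − 3.82×3.12) = 3.82/8.964 = 0.4262 per s.

0.426 per s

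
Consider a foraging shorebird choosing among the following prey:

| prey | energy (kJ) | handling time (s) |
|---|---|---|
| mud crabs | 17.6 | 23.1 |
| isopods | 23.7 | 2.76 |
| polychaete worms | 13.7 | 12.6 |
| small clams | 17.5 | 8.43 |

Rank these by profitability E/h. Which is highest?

Profitability E/h (kJ/s): mud crabs = 17.6/23.1 = 0.762, isopods = 23.7/2.76 = 8.59, polychaete worms = 13.7/12.6 = 1.09, small clams = 17.5/8.43 = 2.08.
Ranked: isopods > small clams > polychaete worms > mud crabs.

isopods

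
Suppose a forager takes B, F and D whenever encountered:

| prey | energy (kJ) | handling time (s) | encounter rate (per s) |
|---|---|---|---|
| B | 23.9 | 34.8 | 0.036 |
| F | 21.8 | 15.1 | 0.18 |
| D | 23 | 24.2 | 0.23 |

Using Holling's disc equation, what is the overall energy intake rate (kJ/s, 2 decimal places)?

0.96 kJ/s

R = Σλ_iE_i / (1 + Σλ_ih_i)
Numerator: 0.036×23.9 + 0.18×21.8 + 0.23×23 = 10.07
Denominator: 1 + 0.036×34.8 + 0.18×15.1 + 0.23×24.2 = 10.54
R = 10.07/10.54 = 0.9561 kJ/s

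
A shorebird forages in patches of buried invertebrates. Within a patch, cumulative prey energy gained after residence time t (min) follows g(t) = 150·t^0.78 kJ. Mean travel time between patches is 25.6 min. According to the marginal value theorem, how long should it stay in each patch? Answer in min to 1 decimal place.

By the marginal value theorem, leave when the instantaneous gain rate g'(t) equals the habitat-wide average g(t)/(T + t).
g'(t) = 0.78·150·t^-0.22. Setting 0.78·150·t^-0.22 = 150·t^0.78/(25.6+t) gives 0.78(25.6+t) = t, so 0.22·t = 0.78×25.6.
t* = 0.78×25.6/0.22 = 90.76 min.

90.8 min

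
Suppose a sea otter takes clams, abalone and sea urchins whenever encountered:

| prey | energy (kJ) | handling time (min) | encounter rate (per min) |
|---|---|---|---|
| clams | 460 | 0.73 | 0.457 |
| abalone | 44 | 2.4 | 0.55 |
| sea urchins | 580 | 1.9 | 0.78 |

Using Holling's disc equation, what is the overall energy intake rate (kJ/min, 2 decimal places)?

166.07 kJ/min

R = Σλ_iE_i / (1 + Σλ_ih_i)
Numerator: 0.457×460 + 0.55×44 + 0.78×580 = 686.8
Denominator: 1 + 0.457×0.73 + 0.55×2.4 + 0.78×1.9 = 4.136
R = 686.8/4.136 = 166.1 kJ/min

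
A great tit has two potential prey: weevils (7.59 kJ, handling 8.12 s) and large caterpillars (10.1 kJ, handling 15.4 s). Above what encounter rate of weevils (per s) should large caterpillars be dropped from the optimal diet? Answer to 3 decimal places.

The zero-one rule: include large caterpillars iff E₂/h₂ > λE₁/(1+λh₁). Equality gives the switch point.
λE₁h₂ = E₂ + λE₂h₁ ⇒ λ = E₂/(E₁h₂ − E₂h₁) = 10.1/(116.9 − 82.01) = 0.2896 per s.

0.290 per s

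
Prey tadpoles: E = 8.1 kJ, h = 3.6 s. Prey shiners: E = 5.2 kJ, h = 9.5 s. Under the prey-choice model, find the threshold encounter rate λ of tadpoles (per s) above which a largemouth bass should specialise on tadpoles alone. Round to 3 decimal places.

The zero-one rule: include shiners iff E₂/h₂ > λE₁/(1+λh₁). Equality gives the switch point.
λE₁h₂ = E₂ + λE₂h₁ ⇒ λ = E₂/(E₁h₂ − E₂h₁) = 5.2/(76.95 − 18.72) = 0.0893 per s.

0.089 per s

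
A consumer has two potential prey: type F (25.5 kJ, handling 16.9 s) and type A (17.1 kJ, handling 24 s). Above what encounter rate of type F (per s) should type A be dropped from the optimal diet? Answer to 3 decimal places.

Drop type A once their profitability E₂/h₂ falls below the rate achievable on type F alone: E₂/h₂ = λE₁/(1 + λh₁).
Solve for λ: λE₁h₂ = E₂(1 + λh₁) → λ(E₁h₂ − E₂h₁) = E₂ → λ = E₂/(E₁h₂ − E₂h₁).
λ = 17.1/(25.5×24 − 17.1×16.9) = 17.1/323 = 0.05294 per s.

0.053 per s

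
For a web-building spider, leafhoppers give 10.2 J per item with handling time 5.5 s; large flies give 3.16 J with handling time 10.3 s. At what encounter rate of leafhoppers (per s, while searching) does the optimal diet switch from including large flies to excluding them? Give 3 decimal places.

The zero-one rule: include large flies iff E₂/h₂ > λE₁/(1+λh₁). Equality gives the switch point.
λE₁h₂ = E₂ + λE₂h₁ ⇒ λ = E₂/(E₁h₂ − E₂h₁) = 3.16/(105.1 − 17.38) = 0.03604 per s.

0.036 per s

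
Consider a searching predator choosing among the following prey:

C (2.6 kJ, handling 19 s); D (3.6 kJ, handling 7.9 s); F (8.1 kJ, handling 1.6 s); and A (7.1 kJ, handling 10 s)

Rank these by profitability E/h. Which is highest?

In descending order of E/h:
F: 8.1/1.6 = 5.06 kJ/s
A: 7.1/10 = 0.71 kJ/s
D: 3.6/7.9 = 0.456 kJ/s
C: 2.6/19 = 0.137 kJ/s

F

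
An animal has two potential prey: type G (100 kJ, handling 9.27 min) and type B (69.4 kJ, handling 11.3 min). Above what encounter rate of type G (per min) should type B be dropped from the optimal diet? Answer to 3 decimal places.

0.143 per min

Drop type B once their profitability E₂/h₂ falls below the rate achievable on type G alone: E₂/h₂ = λE₁/(1 + λh₁).
Solve for λ: λE₁h₂ = E₂(1 + λh₁) → λ(E₁h₂ − E₂h₁) = E₂ → λ = E₂/(E₁h₂ − E₂h₁).
λ = 69.4/(100×11.3 − 69.4×9.27) = 69.4/486.7 = 0.1426 per min.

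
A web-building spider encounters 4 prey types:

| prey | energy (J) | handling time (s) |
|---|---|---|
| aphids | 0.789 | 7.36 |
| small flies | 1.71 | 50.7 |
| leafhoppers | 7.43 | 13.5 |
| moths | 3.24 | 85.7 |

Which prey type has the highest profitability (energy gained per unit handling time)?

Profitability E/h (J/s): aphids = 0.789/7.36 = 0.107, small flies = 1.71/50.7 = 0.0337, leafhoppers = 7.43/13.5 = 0.55, moths = 3.24/85.7 = 0.0378.
Ranked: leafhoppers > aphids > moths > small flies.

leafhoppers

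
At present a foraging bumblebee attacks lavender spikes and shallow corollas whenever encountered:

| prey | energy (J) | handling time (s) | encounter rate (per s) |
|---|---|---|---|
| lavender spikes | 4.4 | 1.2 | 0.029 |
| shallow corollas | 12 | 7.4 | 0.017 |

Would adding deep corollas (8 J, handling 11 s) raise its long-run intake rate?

Current rate: (0.029×4.4 + 0.017×12)/(1 + 0.029×1.2 + 0.017×7.4) = 0.2857 J/s.
deep corollas: E/h = 8/11 = 0.7273 J/s.
0.7273 > 0.2857, so adding deep corollas raises the average — include it.

Yes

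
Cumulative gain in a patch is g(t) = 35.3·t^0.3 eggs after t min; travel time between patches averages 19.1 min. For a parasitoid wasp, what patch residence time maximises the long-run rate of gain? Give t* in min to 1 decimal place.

8.2 min

Optimal t* satisfies g'(t*) = g(t*)/(T + t*).
g'(t) = 0.3·35.3·t^-0.7. Setting 0.3·35.3·t^-0.7 = 35.3·t^0.3/(19.1+t) gives 0.3(19.1+t) = t, so 0.70·t = 0.3×19.1.
t* = 0.3×19.1/0.70 = 8.186 min.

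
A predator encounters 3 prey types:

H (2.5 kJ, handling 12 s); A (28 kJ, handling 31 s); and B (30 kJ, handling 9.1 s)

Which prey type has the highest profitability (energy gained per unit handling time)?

In descending order of E/h:
B: 30/9.1 = 3.3 kJ/s
A: 28/31 = 0.903 kJ/s
H: 2.5/12 = 0.208 kJ/s

B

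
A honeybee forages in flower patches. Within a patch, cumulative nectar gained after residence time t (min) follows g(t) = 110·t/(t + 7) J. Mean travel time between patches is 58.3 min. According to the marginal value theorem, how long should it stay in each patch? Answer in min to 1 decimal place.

Optimal t* satisfies g'(t*) = g(t*)/(T + t*).
g'(t) = 110·7/(t + 7)². Setting 110·7/(t+7)² = 110t/[(t+7)(58.3+t)] gives 7(58.3+t) = t(t+7), so t² = 7×58.3 = 408.1.
t* = √408.1 = 20.2 min.

20.2 min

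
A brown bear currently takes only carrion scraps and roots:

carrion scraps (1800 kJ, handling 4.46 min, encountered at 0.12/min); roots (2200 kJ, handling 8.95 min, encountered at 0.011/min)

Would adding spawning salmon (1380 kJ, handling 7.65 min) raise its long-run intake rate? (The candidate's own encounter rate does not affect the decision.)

Current rate: (0.12×1800 + 0.011×2200)/(1 + 0.12×4.46 + 0.011×8.95) = 147 kJ/min.
spawning salmon: E/h = 1380/7.65 = 180.4 kJ/min.
Since 180.4 > R, including spawning salmon increases the long-run rate.

Yes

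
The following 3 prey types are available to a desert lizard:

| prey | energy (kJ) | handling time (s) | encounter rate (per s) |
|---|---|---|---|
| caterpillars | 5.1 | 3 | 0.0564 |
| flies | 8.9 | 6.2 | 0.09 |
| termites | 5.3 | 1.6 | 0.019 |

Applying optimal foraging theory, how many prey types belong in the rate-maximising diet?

3

Profitabilities (E/h, kJ/s): termites 3.31, caterpillars 1.7, flies 1.44. Add prey in this order while the next type's profitability exceeds the intake rate on those already taken.
Rate on top 1: 0.09773. caterpillars: 1.7 > 0.09773 → include.
Rate on top 2: 0.3237. flies: 1.44 > 0.3237 → include.
Optimal diet: termites, caterpillars, flies — 3 of 3 types.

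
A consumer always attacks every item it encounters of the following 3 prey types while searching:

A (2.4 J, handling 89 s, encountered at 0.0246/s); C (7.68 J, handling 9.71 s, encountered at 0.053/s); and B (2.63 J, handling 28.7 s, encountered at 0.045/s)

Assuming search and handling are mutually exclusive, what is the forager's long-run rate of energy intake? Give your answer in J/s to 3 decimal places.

Energy encountered per unit search time: 0.0246×2.4 + 0.053×7.68 + 0.045×2.63 = 0.5844 J/s.
Handling time per unit search time: 0.0246×89 + 0.053×9.71 + 0.045×28.7 = 3.996.
Rate = 0.5844/(1 + 3.996) = 0.117 J/s.

0.117 J/s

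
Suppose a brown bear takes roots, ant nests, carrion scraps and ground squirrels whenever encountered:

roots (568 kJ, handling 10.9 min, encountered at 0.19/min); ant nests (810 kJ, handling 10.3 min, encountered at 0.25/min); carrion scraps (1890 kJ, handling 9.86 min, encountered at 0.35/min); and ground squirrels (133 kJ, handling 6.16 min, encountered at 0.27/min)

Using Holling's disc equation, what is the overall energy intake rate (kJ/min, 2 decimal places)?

Energy encountered per unit search time: 0.19×568 + 0.25×810 + 0.35×1890 + 0.27×133 = 1008 kJ/min.
Handling time per unit search time: 0.19×10.9 + 0.25×10.3 + 0.35×9.86 + 0.27×6.16 = 9.76.
Rate = 1008/(1 + 9.76) = 93.66 kJ/min.

93.66 kJ/min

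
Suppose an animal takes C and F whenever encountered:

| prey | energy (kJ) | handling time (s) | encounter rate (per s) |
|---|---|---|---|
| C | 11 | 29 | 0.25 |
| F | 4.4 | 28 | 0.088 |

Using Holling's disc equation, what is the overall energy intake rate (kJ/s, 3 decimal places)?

0.293 kJ/s

R = (0.25×11 + 0.088×4.4) / (1 + 0.25×29 + 0.088×28) = 3.137/10.71 = 0.2928 kJ/s.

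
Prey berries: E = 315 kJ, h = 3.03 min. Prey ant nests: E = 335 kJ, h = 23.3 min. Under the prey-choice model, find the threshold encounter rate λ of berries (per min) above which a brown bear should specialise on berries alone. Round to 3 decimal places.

At the threshold, the rate on berries alone equals the profitability of ant nests: λ·315/(1 + λ·3.03) = 335/23.3 = 14.38.
Rearranging, λ(315 − 14.38×3.03) = 14.38, so λ = 14.38/271.4 = 0.05297 per min.

0.053 per min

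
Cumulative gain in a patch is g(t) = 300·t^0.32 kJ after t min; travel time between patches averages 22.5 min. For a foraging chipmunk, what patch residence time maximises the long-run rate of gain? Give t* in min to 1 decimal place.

10.6 min

By the marginal value theorem, leave when the instantaneous gain rate g'(t) equals the habitat-wide average g(t)/(T + t).
g'(t) = 0.32·300·t^-0.68. Setting 0.32·300·t^-0.68 = 300·t^0.32/(22.5+t) gives 0.32(22.5+t) = t, so 0.68·t = 0.32×22.5.
t* = 0.32×22.5/0.68 = 10.59 min.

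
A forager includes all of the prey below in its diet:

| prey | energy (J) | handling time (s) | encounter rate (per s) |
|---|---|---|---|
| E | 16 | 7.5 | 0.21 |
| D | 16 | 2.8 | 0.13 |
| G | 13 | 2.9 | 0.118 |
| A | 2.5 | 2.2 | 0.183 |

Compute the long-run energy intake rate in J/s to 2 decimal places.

2.02 J/s

R = (0.21×16 + 0.13×16 + 0.118×13 + 0.183×2.5) / (1 + 0.21×7.5 + 0.13×2.8 + 0.118×2.9 + 0.183×2.2) = 7.431/3.684 = 2.017 J/s.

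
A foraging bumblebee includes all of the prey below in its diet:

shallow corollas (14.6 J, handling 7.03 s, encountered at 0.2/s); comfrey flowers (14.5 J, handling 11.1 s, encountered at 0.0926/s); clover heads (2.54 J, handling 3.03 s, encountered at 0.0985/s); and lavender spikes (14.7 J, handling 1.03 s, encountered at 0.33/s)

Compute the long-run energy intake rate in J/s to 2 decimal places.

2.30 J/s

Energy encountered per unit search time: 0.2×14.6 + 0.0926×14.5 + 0.0985×2.54 + 0.33×14.7 = 9.364 J/s.
Handling time per unit search time: 0.2×7.03 + 0.0926×11.1 + 0.0985×3.03 + 0.33×1.03 = 3.072.
Rate = 9.364/(1 + 3.072) = 2.299 J/s.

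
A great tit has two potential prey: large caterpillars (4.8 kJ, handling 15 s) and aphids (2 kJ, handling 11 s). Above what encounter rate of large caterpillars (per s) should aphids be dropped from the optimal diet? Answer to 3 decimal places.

Drop aphids once their profitability E₂/h₂ falls below the rate achievable on large caterpillars alone: E₂/h₂ = λE₁/(1 + λh₁).
Solve for λ: λE₁h₂ = E₂(1 + λh₁) → λ(E₁h₂ − E₂h₁) = E₂ → λ = E₂/(E₁h₂ − E₂h₁).
λ = 2/(4.8×11 − 2×15) = 2/22.8 = 0.08772 per s.

0.088 per s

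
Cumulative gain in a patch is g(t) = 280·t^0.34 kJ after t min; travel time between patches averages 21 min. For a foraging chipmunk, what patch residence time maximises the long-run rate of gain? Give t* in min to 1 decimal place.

10.8 min

Optimal t* satisfies g'(t*) = g(t*)/(T + t*).
g'(t) = 0.34·280·t^-0.66. Setting 0.34·280·t^-0.66 = 280·t^0.34/(21+t) gives 0.34(21+t) = t, so 0.66·t = 0.34×21.
t* = 0.34×21/0.66 = 10.82 min.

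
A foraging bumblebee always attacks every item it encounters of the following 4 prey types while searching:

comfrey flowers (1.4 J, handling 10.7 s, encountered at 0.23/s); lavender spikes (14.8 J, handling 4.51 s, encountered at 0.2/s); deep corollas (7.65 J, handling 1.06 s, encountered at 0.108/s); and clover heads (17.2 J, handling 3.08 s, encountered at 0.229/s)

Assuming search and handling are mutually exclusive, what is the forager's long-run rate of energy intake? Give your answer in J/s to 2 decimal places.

Energy encountered per unit search time: 0.23×1.4 + 0.2×14.8 + 0.108×7.65 + 0.229×17.2 = 8.047 J/s.
Handling time per unit search time: 0.23×10.7 + 0.2×4.51 + 0.108×1.06 + 0.229×3.08 = 4.183.
Rate = 8.047/(1 + 4.183) = 1.553 J/s.

1.55 J/s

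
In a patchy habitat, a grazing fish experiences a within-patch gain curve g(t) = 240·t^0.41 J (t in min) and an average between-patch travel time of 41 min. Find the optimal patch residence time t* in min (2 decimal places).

By the marginal value theorem, leave when the instantaneous gain rate g'(t) equals the habitat-wide average g(t)/(T + t).
g'(t) = 0.41·240·t^-0.59. Setting 0.41·240·t^-0.59 = 240·t^0.41/(41+t) gives 0.41(41+t) = t, so 0.59·t = 0.41×41.
t* = 0.41×41/0.59 = 28.49 min.

28.49 min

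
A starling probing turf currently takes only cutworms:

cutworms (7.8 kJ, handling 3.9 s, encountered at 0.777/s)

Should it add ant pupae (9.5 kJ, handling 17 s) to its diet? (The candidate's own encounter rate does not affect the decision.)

Current rate: (0.777×7.8)/(1 + 0.777×3.9) = 1.504 kJ/s.
Profitability of ant pupae: 9.5/17 = 0.5588 kJ/s.
Since 0.5588 < R, time spent handling ant pupae is better spent searching.

No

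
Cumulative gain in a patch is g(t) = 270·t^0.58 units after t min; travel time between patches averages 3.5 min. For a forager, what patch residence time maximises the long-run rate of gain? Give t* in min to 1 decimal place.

Maximise g(t)/(T+t): set derivative to zero → g'(t)(T+t) = g(t).
g'(t) = 0.58·270·t^-0.42. Setting 0.58·270·t^-0.42 = 270·t^0.58/(3.5+t) gives 0.58(3.5+t) = t, so 0.42·t = 0.58×3.5.
t* = 0.58×3.5/0.42 = 4.833 min.

4.8 min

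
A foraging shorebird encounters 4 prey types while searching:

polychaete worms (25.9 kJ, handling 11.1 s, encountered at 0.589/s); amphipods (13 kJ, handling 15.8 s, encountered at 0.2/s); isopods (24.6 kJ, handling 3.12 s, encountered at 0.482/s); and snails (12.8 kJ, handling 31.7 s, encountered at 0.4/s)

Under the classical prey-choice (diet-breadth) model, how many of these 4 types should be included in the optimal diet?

Profitabilities (E/h, kJ/s): isopods 7.88, polychaete worms 2.33, amphipods 0.823, snails 0.404. Add prey in this order while the next type's profitability exceeds the intake rate on those already taken.
Rate on top 1: 4.736. polychaete worms: 2.33 < 4.736 → exclude; stop.
Optimal diet: isopods — 1 of 4 types.

1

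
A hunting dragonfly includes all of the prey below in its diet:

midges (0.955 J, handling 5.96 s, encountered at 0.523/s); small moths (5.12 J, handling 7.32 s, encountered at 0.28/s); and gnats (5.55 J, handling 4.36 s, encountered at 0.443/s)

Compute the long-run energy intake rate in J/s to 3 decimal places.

R = Σλ_iE_i / (1 + Σλ_ih_i)
Numerator: 0.523×0.955 + 0.28×5.12 + 0.443×5.55 = 4.392
Denominator: 1 + 0.523×5.96 + 0.28×7.32 + 0.443×4.36 = 8.098
R = 4.392/8.098 = 0.5423 J/s

0.542 J/s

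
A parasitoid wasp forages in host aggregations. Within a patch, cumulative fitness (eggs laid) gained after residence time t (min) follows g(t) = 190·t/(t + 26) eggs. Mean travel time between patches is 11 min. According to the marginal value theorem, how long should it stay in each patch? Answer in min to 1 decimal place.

16.9 min

Maximise g(t)/(T+t): set derivative to zero → g'(t)(T+t) = g(t).
g'(t) = 190·26/(t + 26)². Setting 190·26/(t+26)² = 190t/[(t+26)(11+t)] gives 26(11+t) = t(t+26), so t² = 26×11 = 286.
t* = √286 = 16.91 min.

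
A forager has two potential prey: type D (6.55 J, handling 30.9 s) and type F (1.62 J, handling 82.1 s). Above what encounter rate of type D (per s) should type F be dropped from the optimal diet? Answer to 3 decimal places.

0.003 per s

The zero-one rule: include type F iff E₂/h₂ > λE₁/(1+λh₁). Equality gives the switch point.
λE₁h₂ = E₂ + λE₂h₁ ⇒ λ = E₂/(E₁h₂ − E₂h₁) = 1.62/(537.8 − 50.06) = 0.003322 per s.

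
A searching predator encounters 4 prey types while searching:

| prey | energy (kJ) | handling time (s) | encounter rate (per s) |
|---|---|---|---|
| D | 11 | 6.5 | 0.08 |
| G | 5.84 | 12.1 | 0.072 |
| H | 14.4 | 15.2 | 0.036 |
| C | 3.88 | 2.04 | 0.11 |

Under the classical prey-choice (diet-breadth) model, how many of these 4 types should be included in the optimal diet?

3

Rank by E/h (kJ/s): C 1.9, D 1.69, H 0.947, G 0.483. Include each in turn until the next type's E/h falls below the running intake rate.
Rate on top 1: 0.3486. D: 1.69 > 0.3486 → include.
Rate on top 2: 0.7491. H: 0.947 > 0.7491 → include.
Rate on top 3: 0.7965. G: 0.483 < 0.7965 → exclude; stop.
Optimal diet: C, D, H — 3 of 4 types.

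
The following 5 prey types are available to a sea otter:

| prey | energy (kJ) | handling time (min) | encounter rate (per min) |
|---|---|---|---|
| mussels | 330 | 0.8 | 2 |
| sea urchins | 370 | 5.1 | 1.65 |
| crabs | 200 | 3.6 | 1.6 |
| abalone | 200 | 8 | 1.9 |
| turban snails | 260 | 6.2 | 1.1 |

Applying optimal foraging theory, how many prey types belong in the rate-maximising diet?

E/h in descending order: mussels 412, sea urchins 72.5, crabs 55.6, turban snails 41.9, abalone 25 kJ/min. The optimal diet is the largest prefix of this list for which every included type satisfies E_i/h_i > R on the types above it.
Rate on top 1: 253.8. sea urchins: 72.5 < 253.8 → exclude; stop.
Optimal diet: mussels — 1 of 5 types.

1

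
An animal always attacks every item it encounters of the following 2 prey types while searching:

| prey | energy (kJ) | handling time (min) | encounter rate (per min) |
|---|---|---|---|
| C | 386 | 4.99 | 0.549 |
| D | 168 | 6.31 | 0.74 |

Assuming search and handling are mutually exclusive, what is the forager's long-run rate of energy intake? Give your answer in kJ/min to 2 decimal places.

39.99 kJ/min

R = (0.549×386 + 0.74×168) / (1 + 0.549×4.99 + 0.74×6.31) = 336.2/8.409 = 39.99 kJ/min.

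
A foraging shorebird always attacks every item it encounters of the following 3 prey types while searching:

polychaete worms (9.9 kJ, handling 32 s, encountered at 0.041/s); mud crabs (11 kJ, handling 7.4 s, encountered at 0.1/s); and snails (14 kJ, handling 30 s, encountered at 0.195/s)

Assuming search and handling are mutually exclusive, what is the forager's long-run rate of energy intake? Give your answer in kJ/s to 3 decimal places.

R = (0.041×9.9 + 0.1×11 + 0.195×14) / (1 + 0.041×32 + 0.1×7.4 + 0.195×30) = 4.236/8.902 = 0.4758 kJ/s.

0.476 kJ/s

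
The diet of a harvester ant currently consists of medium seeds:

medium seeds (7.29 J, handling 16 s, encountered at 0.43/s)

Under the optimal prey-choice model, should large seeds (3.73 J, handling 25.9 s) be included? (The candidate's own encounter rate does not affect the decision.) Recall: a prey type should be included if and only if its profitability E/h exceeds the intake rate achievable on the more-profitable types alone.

Intake rate on the current diet: R = (0.43×7.29) / (1 + 0.43×16) = 3.135/7.88 = 0.3978 J/s.
Profitability of large seeds: 3.73/25.9 = 0.144 J/s.
Since 0.144 < R, time spent handling large seeds is better spent searching.

No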